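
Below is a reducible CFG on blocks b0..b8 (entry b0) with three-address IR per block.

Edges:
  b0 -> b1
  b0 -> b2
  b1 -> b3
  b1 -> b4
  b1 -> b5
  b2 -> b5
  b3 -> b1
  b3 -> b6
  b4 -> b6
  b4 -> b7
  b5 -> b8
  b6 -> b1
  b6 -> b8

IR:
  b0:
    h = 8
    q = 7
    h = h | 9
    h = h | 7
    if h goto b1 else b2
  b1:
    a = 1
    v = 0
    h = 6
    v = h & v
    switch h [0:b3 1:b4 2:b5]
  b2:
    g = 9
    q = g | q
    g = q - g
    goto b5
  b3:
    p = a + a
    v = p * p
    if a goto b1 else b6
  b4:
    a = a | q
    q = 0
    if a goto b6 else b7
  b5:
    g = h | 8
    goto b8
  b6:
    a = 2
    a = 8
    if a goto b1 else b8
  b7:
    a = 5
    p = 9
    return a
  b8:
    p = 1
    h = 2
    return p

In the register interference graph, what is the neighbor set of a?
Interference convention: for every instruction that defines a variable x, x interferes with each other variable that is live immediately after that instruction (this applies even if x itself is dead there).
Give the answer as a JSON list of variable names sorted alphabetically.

Block summaries:
  b0: {h,q} / ∅
  b1: {a,h,v} / ∅
  b2: {g,q} / {q}
  b3: {p,v} / {a}
  b4: {a,q} / {a,q}
  b5: {g} / {h}
  b6: {a} / ∅
  b7: {a,p} / ∅
  b8: {h,p} / ∅

Backward fixpoint:
  b0: in=∅ out={h,q}
  b1: in={q} out={a,h,q}
  b2: in={h,q} out={h}
  b3: in={a,q} out={q}
  b4: in={a,q} out={q}
  b5: in={h} out=∅
  b6: in={q} out={q}
  b7: in=∅ out=∅
  b8: in=∅ out=∅

Conflict graph:
  a: {h,p,q,v}
  g: {h,q}
  h: {a,g,p,q,v}
  p: {a,h,q}
  q: {a,g,h,p,v}
  v: {a,h,q}

N(a) = ["h", "p", "q", "v"]

Answer: ["h", "p", "q", "v"]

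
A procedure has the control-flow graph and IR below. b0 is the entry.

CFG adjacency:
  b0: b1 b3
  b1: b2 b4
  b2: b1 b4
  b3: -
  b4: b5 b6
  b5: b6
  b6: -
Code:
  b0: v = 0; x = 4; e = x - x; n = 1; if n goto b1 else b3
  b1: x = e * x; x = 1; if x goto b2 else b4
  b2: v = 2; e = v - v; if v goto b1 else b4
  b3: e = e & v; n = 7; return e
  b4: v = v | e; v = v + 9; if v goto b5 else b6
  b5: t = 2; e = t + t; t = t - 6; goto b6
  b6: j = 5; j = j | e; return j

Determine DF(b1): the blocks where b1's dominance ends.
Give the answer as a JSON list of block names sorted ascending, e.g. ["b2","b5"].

Answer: ["b1"]

Derivation:
idom tree: b1←b0 b2←b1 b3←b0 b4←b1 b5←b4 b6←b4
Join-block Dom:
  b1: preds {b0,b2}: {b0} ∩ {b0,b1,b2} = {b0}; idom=b0
  b4: preds {b1,b2}: {b0,b1} ∩ {b0,b1,b2} = {b0,b1}; idom=b1
  b6: preds {b4,b5}: {b0,b1,b4} ∩ {b0,b1,b4,b5} = {b0,b1,b4}; idom=b4

DF derivation:
  join b1 pred b0: · stop@b0
  join b1 pred b2: b2→b1 stop@b0
  join b4 pred b1: · stop@b1
  join b4 pred b2: b2 stop@b1
  join b6 pred b4: · stop@b4
  join b6 pred b5: b5 stop@b4
  b0 → ∅
  b1 → {b1}
  b2 → {b1,b4}
  b3 → ∅
  b4 → ∅
  b5 → {b6}
  b6 → ∅

DF(b1) = ["b1"]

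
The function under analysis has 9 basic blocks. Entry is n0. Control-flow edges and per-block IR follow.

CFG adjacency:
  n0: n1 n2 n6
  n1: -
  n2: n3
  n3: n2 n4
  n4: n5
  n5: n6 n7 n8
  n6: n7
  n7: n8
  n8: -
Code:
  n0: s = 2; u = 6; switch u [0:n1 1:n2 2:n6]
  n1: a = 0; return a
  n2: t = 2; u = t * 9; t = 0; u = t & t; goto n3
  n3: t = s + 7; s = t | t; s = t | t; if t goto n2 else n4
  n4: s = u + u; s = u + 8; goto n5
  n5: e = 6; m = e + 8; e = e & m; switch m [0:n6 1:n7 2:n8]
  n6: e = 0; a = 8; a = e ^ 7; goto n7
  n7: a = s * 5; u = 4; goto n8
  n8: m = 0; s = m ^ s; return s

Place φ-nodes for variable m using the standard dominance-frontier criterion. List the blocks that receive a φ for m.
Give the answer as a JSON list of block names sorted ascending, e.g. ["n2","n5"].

idom tree: n1←n0 n2←n0 n3←n2 n4←n3 n5←n4 n6←n0 n7←n0 n8←n0
Dom∩ at merges:
  n2: preds {n0,n3}: {n0} ∩ {n0,n2,n3} = {n0}; idom=n0
  n6: preds {n0,n5}: {n0} ∩ {n0,n2,n3,n4,n5} = {n0}; idom=n0
  n7: preds {n5,n6}: {n0,n2,n3,n4,n5} ∩ {n0,n6} = {n0}; idom=n0
  n8: preds {n5,n7}: {n0,n2,n3,n4,n5} ∩ {n0,n7} = {n0}; idom=n0

Frontier:
  n2←n0: walk · to n0
  n2←n3: walk n3→n2 to n0
  n6←n0: walk · to n0
  n6←n5: walk n5→n4→n3→n2 to n0
  n7←n5: walk n5→n4→n3→n2 to n0
  n7←n6: walk n6 to n0
  n8←n5: walk n5→n4→n3→n2 to n0
  n8←n7: walk n7 to n0
  n0: DF=∅
  n1: DF=∅
  n2: DF={n2,n6,n7,n8}
  n3: DF={n2,n6,n7,n8}
  n4: DF={n6,n7,n8}
  n5: DF={n6,n7,n8}
  n6: DF={n7}
  n7: DF={n8}
  n8: DF=∅

φ for m: defs {n5,n8}
  DF⁺ = {n6,n7,n8}

Answer: ["n6", "n7", "n8"]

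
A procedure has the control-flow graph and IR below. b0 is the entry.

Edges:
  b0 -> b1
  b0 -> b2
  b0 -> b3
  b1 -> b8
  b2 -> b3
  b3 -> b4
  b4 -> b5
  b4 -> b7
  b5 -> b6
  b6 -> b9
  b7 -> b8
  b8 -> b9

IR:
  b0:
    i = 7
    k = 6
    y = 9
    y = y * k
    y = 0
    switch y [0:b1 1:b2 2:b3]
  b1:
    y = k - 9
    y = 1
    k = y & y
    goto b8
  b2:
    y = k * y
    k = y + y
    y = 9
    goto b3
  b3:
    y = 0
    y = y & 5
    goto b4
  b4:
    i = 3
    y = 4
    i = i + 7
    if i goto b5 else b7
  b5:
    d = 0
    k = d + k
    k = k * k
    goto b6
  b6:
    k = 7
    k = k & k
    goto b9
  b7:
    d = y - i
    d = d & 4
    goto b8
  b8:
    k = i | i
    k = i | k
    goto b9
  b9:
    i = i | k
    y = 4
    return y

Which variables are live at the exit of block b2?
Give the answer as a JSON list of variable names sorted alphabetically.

Answer: ["k"]

Analysis:
def/use:
  b0 def {i,k,y} use ∅
  b1 def {k,y} use {k}
  b2 def {k,y} use {k,y}
  b3 def {y} use ∅
  b4 def {i,y} use ∅
  b5 def {d,k} use {k}
  b6 def {k} use ∅
  b7 def {d} use {i,y}
  b8 def {k} use {i}
  b9 def {i,y} use {i,k}

Liveness:
  b0 li=∅ lo={i,k,y}
  b1 li={i,k} lo={i}
  b2 li={k,y} lo={k}
  b3 li={k} lo={k}
  b4 li={k} lo={i,k,y}
  b5 li={i,k} lo={i}
  b6 li={i} lo={i,k}
  b7 li={i,y} lo={i}
  b8 li={i} lo={i,k}
  b9 li={i,k} lo=∅

live-out(b2) = ["k"]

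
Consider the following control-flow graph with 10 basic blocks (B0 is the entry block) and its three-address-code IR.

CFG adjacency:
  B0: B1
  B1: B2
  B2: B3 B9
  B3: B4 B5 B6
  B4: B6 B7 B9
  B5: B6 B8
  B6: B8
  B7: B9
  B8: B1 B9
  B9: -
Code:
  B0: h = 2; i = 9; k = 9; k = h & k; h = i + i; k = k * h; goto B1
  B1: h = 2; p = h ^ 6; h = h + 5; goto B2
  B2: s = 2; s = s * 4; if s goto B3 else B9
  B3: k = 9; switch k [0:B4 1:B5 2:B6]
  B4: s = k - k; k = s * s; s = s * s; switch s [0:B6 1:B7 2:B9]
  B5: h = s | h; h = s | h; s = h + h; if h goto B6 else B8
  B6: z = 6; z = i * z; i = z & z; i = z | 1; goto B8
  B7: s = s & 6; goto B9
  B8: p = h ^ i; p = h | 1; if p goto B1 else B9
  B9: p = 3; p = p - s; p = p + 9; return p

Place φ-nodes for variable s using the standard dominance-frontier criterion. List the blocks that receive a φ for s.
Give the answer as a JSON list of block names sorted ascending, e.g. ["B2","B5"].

idom tree: B1←B0 B2←B1 B3←B2 B4←B3 B5←B3 B6←B3 B7←B4 B8←B3 B9←B2
Dom∩ at merges:
  B1: preds {B0,B8}: {B0} ∩ {B0,B1,B2,B3,B8} = {B0}; idom=B0
  B6: preds {B3,B4,B5}: {B0,B1,B2,B3} ∩ {B0,B1,B2,B3,B4} ∩ {B0,B1,B2,B3,B5} = {B0,B1,B2,B3}; idom=B3
  B8: preds {B5,B6}: {B0,B1,B2,B3,B5} ∩ {B0,B1,B2,B3,B6} = {B0,B1,B2,B3}; idom=B3
  B9: preds {B2,B4,B7,B8}: {B0,B1,B2} ∩ {B0,B1,B2,B3,B4} ∩ {B0,B1,B2,B3,B4,B7} ∩ {B0,B1,B2,B3,B8} = {B0,B1,B2}; idom=B2

DF derivation:
  join B1 pred B0: · stop@B0
  join B1 pred B8: B8→B3→B2→B1 stop@B0
  join B6 pred B3: · stop@B3
  join B6 pred B4: B4 stop@B3
  join B6 pred B5: B5 stop@B3
  join B8 pred B5: B5 stop@B3
  join B8 pred B6: B6 stop@B3
  join B9 pred B2: · stop@B2
  join B9 pred B4: B4→B3 stop@B2
  join B9 pred B7: B7→B4→B3 stop@B2
  join B9 pred B8: B8→B3 stop@B2
  B0: DF=∅
  B1: DF={B1}
  B2: DF={B1}
  B3: DF={B1,B9}
  B4: DF={B6,B9}
  B5: DF={B6,B8}
  B6: DF={B8}
  B7: DF={B9}
  B8: DF={B1,B9}
  B9: DF=∅

φ for s: defs {B2,B4,B5,B7}
  DF⁺ = {B1,B6,B8,B9}

Answer: ["B1", "B6", "B8", "B9"]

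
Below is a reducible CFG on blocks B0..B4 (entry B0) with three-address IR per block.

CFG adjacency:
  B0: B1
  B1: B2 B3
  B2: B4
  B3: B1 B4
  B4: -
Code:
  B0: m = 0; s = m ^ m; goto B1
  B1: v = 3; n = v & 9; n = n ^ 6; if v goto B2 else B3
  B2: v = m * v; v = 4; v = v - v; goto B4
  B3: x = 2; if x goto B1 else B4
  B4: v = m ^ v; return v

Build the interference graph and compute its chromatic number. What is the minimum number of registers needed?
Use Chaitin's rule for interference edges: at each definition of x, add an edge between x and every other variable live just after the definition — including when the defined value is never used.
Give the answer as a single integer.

Answer: 3

Working:
Block summaries:
  B0: {m,s} / ∅
  B1: {n,v} / ∅
  B2: {v} / {m,v}
  B3: {x} / ∅
  B4: {v} / {m,v}

Liveness:
  live B0: ∅→{m}
  live B1: {m}→{m,v}
  live B2: {m,v}→{m,v}
  live B3: {m,v}→{m,v}
  live B4: {m,v}→∅

Interference:
  m↔{n,s,v,x}
  n↔{m,v}
  s↔{m}
  v↔{m,n,x}
  x↔{m,v}

Chromatic number:
  lower bound: {m,n,v} mutually conflict ⇒ χ ≥ 3
  assign m→c0 n→c2 s→c1 v→c1 x→c2 — no edge inside a register ⇒ χ ≤ 3
  χ = 3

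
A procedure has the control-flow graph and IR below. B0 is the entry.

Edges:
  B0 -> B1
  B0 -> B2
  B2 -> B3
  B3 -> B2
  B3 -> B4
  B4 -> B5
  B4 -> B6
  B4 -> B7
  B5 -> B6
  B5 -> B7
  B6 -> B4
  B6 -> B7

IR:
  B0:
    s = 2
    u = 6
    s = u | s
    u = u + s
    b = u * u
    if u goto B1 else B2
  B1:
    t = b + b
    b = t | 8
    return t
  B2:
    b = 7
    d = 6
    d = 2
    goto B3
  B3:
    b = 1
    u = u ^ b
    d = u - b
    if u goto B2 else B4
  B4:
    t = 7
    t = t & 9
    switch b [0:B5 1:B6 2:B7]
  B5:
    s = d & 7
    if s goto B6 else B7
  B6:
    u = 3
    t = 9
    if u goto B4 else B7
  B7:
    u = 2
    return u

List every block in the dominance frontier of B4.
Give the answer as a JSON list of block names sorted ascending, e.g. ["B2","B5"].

idom tree: B1←B0 B2←B0 B3←B2 B4←B3 B5←B4 B6←B4 B7←B4
Join-block Dom:
  B2: preds {B0,B3}: {B0} ∩ {B0,B2,B3} = {B0}; idom=B0
  B4: preds {B3,B6}: {B0,B2,B3} ∩ {B0,B2,B3,B4,B6} = {B0,B2,B3}; idom=B3
  B6: preds {B4,B5}: {B0,B2,B3,B4} ∩ {B0,B2,B3,B4,B5} = {B0,B2,B3,B4}; idom=B4
  B7: preds {B4,B5,B6}: {B0,B2,B3,B4} ∩ {B0,B2,B3,B4,B5} ∩ {B0,B2,B3,B4,B6} = {B0,B2,B3,B4}; idom=B4

DF derivation:
  B2←B0: walk · to B0
  B2←B3: walk B3→B2 to B0
  B4←B3: walk · to B3
  B4←B6: walk B6→B4 to B3
  B6←B4: walk · to B4
  B6←B5: walk B5 to B4
  B7←B4: walk · to B4
  B7←B5: walk B5 to B4
  B7←B6: walk B6 to B4
  B0: DF=∅
  B1: DF=∅
  B2: DF={B2}
  B3: DF={B2}
  B4: DF={B4}
  B5: DF={B6,B7}
  B6: DF={B4,B7}
  B7: DF=∅

DF(B4) = ["B4"]

Answer: ["B4"]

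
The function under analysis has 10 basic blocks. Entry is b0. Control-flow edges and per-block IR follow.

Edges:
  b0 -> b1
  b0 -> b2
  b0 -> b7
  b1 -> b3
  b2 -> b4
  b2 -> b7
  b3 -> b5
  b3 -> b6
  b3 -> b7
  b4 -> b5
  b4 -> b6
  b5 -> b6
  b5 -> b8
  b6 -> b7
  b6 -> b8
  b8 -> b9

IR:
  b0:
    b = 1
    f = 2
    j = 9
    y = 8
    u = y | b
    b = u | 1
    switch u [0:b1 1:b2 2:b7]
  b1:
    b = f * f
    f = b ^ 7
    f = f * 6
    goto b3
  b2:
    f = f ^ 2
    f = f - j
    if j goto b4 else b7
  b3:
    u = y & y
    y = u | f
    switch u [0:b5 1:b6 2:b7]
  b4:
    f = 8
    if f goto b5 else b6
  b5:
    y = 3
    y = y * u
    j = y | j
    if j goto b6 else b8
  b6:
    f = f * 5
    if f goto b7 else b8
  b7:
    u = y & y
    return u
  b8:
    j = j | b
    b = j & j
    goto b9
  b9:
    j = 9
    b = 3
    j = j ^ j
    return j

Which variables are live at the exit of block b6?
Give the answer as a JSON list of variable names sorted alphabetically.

Answer: ["b", "j", "y"]

Analysis:
def/use:
  b0: def={b,f,j,u,y} ue=∅
  b1: def={b,f} ue={f}
  b2: def={f} ue={f,j}
  b3: def={u,y} ue={f,y}
  b4: def={f} ue=∅
  b5: def={j,y} ue={j,u}
  b6: def={f} ue={f}
  b7: def={u} ue={y}
  b8: def={b,j} ue={b,j}
  b9: def={b,j} ue=∅

Backward fixpoint:
  live b0: ∅→{b,f,j,u,y}
  live b1: {f,j,y}→{b,f,j,y}
  live b2: {b,f,j,u,y}→{b,j,u,y}
  live b3: {b,f,j,y}→{b,f,j,u,y}
  live b4: {b,j,u,y}→{b,f,j,u,y}
  live b5: {b,f,j,u}→{b,f,j,y}
  live b6: {b,f,j,y}→{b,j,y}
  live b7: {y}→∅
  live b8: {b,j}→∅
  live b9: ∅→∅

live-out(b6) = ["b", "j", "y"]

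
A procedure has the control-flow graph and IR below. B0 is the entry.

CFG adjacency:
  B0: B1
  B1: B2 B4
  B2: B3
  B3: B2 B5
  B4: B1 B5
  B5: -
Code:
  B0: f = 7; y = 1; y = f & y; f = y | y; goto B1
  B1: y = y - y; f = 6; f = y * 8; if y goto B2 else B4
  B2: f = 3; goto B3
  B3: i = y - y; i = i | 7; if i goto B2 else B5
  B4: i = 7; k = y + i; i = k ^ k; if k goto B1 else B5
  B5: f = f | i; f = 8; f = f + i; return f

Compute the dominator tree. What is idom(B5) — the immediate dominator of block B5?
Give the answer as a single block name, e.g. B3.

Answer: B1

Derivation:
idom tree: B1←B0 B2←B1 B3←B2 B4←B1 B5←B1
Dom∩ at merges:
  B1: preds {B0,B4}: {B0} ∩ {B0,B1,B4} = {B0}; idom=B0
  B2: preds {B1,B3}: {B0,B1} ∩ {B0,B1,B2,B3} = {B0,B1}; idom=B1
  B5: preds {B3,B4}: {B0,B1,B2,B3} ∩ {B0,B1,B4} = {B0,B1}; idom=B1

idom(B5) = B1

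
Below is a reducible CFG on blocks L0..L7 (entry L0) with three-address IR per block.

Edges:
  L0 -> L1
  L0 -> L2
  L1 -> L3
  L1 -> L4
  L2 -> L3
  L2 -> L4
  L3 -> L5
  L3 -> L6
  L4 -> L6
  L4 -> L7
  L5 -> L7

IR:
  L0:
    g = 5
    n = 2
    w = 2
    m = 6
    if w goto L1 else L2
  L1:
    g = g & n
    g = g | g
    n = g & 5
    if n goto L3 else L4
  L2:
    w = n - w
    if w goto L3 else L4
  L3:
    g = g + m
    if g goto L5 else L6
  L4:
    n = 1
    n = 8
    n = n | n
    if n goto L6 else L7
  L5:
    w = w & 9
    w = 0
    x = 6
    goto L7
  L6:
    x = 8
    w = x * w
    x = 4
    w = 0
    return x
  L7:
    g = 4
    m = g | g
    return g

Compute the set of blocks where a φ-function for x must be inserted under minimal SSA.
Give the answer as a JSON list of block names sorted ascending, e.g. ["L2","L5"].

Answer: ["L7"]

Derivation:
idom tree: L1←L0 L2←L0 L3←L0 L4←L0 L5←L3 L6←L0 L7←L0
Dom∩ at merges:
  L3: preds {L1,L2}: {L0,L1} ∩ {L0,L2} = {L0}; idom=L0
  L4: preds {L1,L2}: {L0,L1} ∩ {L0,L2} = {L0}; idom=L0
  L6: preds {L3,L4}: {L0,L3} ∩ {L0,L4} = {L0}; idom=L0
  L7: preds {L4,L5}: {L0,L4} ∩ {L0,L3,L5} = {L0}; idom=L0

DF derivation:
  L3←L1: walk L1 to L0
  L3←L2: walk L2 to L0
  L4←L1: walk L1 to L0
  L4←L2: walk L2 to L0
  L6←L3: walk L3 to L0
  L6←L4: walk L4 to L0
  L7←L4: walk L4 to L0
  L7←L5: walk L5→L3 to L0
  L0 → ∅
  L1 → {L3,L4}
  L2 → {L3,L4}
  L3 → {L6,L7}
  L4 → {L6,L7}
  L5 → {L7}
  L6 → ∅
  L7 → ∅

φ for x: defs {L5,L6}
  DF⁺ = {L7}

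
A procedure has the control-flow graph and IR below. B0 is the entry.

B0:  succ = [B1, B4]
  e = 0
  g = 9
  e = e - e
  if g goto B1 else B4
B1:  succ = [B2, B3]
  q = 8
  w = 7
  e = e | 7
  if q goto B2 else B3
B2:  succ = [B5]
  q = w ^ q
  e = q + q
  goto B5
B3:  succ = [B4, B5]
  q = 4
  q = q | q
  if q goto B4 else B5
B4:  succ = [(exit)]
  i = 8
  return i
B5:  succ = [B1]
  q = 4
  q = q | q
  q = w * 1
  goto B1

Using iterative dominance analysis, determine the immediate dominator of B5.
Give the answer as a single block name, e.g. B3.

idom tree: B1←B0 B2←B1 B3←B1 B4←B0 B5←B1
Join-block Dom:
  B1: preds {B0,B5}: {B0} ∩ {B0,B1,B5} = {B0}; idom=B0
  B4: preds {B0,B3}: {B0} ∩ {B0,B1,B3} = {B0}; idom=B0
  B5: preds {B2,B3}: {B0,B1,B2} ∩ {B0,B1,B3} = {B0,B1}; idom=B1

idom(B5) = B1

Answer: B1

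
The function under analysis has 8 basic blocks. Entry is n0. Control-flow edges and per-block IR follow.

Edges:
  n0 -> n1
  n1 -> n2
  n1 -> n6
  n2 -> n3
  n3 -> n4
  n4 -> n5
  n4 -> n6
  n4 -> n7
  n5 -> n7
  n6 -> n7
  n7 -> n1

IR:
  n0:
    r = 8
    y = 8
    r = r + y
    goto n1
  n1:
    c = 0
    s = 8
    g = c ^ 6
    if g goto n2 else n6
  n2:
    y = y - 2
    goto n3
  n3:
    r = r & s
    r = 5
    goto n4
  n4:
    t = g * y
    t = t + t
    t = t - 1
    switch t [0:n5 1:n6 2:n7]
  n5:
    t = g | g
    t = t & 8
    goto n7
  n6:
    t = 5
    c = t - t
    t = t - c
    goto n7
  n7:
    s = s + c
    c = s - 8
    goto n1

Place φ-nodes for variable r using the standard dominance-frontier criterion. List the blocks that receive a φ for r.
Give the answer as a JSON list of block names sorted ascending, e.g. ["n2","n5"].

idom tree: n1←n0 n2←n1 n3←n2 n4←n3 n5←n4 n6←n1 n7←n1
Dom at joins:
  n1: preds {n0,n7}: {n0} ∩ {n0,n1,n7} = {n0}; idom=n0
  n6: preds {n1,n4}: {n0,n1} ∩ {n0,n1,n2,n3,n4} = {n0,n1}; idom=n1
  n7: preds {n4,n5,n6}: {n0,n1,n2,n3,n4} ∩ {n0,n1,n2,n3,n4,n5} ∩ {n0,n1,n6} = {n0,n1}; idom=n1

DF derivation:
  join n1 pred n0: · stop@n0
  join n1 pred n7: n7→n1 stop@n0
  join n6 pred n1: · stop@n1
  join n6 pred n4: n4→n3→n2 stop@n1
  join n7 pred n4: n4→n3→n2 stop@n1
  join n7 pred n5: n5→n4→n3→n2 stop@n1
  join n7 pred n6: n6 stop@n1
  n0: DF=∅
  n1: DF={n1}
  n2: DF={n6,n7}
  n3: DF={n6,n7}
  n4: DF={n6,n7}
  n5: DF={n7}
  n6: DF={n7}
  n7: DF={n1}

φ for r: defs {n0,n3}
  DF⁺ = {n1,n6,n7}

Answer: ["n1", "n6", "n7"]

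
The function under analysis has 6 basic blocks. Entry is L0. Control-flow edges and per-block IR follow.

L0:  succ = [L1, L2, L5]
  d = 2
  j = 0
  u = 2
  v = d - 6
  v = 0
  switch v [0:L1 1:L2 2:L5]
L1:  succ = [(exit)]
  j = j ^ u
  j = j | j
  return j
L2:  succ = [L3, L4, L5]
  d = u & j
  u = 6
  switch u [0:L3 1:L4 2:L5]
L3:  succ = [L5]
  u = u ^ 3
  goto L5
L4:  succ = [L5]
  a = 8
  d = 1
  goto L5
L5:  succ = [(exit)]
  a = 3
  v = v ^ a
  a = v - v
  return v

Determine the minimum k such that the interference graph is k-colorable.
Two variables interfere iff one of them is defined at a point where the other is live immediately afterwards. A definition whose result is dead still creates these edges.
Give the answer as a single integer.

def/use:
  L0 def {d,j,u,v} use ∅
  L1 def {j} use {j,u}
  L2 def {d,u} use {j,u}
  L3 def {u} use {u}
  L4 def {a,d} use ∅
  L5 def {a,v} use {v}

Backward fixpoint:
  L0 li=∅ lo={j,u,v}
  L1 li={j,u} lo=∅
  L2 li={j,u,v} lo={u,v}
  L3 li={u,v} lo={v}
  L4 li={v} lo={v}
  L5 li={v} lo=∅

Interfere edges:
  a↔{v}
  d↔{j,u,v}
  j↔{d,u,v}
  u↔{d,j,v}
  v↔{a,d,j,u}

Registers:
  clique {d,j,u,v} ⇒ need ≥ 4
  4-colouring: R0={v}  R1={a,d}  R2={j}  R3={u}
  χ = 4

Answer: 4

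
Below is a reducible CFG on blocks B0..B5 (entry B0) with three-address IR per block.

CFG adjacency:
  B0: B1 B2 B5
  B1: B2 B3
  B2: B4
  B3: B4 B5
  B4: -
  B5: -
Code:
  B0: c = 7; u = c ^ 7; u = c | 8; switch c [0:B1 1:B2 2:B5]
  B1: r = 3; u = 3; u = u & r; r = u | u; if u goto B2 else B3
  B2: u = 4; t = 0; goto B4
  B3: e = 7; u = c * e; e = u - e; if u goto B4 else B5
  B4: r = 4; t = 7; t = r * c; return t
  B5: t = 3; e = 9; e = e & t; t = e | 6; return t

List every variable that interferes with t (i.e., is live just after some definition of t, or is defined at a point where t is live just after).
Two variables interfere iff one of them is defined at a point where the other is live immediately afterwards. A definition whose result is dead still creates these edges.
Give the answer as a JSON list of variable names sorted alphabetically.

Block summaries:
  B0: {c,u} / ∅
  B1: {r,u} / ∅
  B2: {t,u} / ∅
  B3: {e,u} / {c}
  B4: {r,t} / {c}
  B5: {e,t} / ∅

Live sets:
  B0: in=∅ out={c}
  B1: in={c} out={c}
  B2: in={c} out={c}
  B3: in={c} out={c}
  B4: in={c} out=∅
  B5: in=∅ out=∅

Interfere edges:
  c↔{e,r,t,u}
  e↔{c,t,u}
  r↔{c,t,u}
  t↔{c,e,r}
  u↔{c,e,r}

N(t) = ["c", "e", "r"]

Answer: ["c", "e", "r"]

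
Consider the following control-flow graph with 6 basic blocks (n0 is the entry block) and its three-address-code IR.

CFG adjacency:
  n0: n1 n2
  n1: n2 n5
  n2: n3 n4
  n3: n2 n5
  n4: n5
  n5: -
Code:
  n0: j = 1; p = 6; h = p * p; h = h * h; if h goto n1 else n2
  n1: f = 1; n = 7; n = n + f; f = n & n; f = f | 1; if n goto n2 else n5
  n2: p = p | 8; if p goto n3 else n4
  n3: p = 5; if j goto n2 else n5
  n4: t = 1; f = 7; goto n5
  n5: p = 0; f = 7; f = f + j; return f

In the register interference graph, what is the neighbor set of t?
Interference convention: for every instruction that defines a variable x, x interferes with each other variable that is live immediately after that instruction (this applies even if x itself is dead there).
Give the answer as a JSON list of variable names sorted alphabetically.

Answer: ["j"]

Working:
Block summaries:
  n0: def={h,j,p} ue=∅
  n1: def={f,n} ue=∅
  n2: def={p} ue={p}
  n3: def={p} ue={j}
  n4: def={f,t} ue=∅
  n5: def={f,p} ue={j}

Live sets:
  n0: in=∅ out={j,p}
  n1: in={j,p} out={j,p}
  n2: in={j,p} out={j}
  n3: in={j} out={j,p}
  n4: in={j} out={j}
  n5: in={j} out=∅

Interfere edges:
  f↔{j,n,p}
  h↔{j,p}
  j↔{f,h,n,p,t}
  n↔{f,j,p}
  p↔{f,h,j,n}
  t↔{j}

N(t) = ["j"]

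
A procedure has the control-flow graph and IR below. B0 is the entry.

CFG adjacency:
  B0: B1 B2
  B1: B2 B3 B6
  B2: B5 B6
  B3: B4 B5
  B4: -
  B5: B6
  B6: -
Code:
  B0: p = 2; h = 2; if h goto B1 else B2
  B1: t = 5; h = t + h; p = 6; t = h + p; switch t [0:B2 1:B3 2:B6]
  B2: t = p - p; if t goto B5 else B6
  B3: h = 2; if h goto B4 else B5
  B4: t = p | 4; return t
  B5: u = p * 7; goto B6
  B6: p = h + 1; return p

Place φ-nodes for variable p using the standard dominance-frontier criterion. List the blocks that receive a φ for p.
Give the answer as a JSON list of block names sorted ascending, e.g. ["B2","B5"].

idom tree: B1←B0 B2←B0 B3←B1 B4←B3 B5←B0 B6←B0
Join-block Dom:
  B2: preds {B0,B1}: {B0} ∩ {B0,B1} = {B0}; idom=B0
  B5: preds {B2,B3}: {B0,B2} ∩ {B0,B1,B3} = {B0}; idom=B0
  B6: preds {B1,B2,B5}: {B0,B1} ∩ {B0,B2} ∩ {B0,B5} = {B0}; idom=B0

DF derivation:
  B2←B0: walk · to B0
  B2←B1: walk B1 to B0
  B5←B2: walk B2 to B0
  B5←B3: walk B3→B1 to B0
  B6←B1: walk B1 to B0
  B6←B2: walk B2 to B0
  B6←B5: walk B5 to B0
  B0: DF=∅
  B1: DF={B2,B5,B6}
  B2: DF={B5,B6}
  B3: DF={B5}
  B4: DF=∅
  B5: DF={B6}
  B6: DF=∅

φ for p: defs {B0,B1,B6}
  DF⁺ = {B2,B5,B6}

Answer: ["B2", "B5", "B6"]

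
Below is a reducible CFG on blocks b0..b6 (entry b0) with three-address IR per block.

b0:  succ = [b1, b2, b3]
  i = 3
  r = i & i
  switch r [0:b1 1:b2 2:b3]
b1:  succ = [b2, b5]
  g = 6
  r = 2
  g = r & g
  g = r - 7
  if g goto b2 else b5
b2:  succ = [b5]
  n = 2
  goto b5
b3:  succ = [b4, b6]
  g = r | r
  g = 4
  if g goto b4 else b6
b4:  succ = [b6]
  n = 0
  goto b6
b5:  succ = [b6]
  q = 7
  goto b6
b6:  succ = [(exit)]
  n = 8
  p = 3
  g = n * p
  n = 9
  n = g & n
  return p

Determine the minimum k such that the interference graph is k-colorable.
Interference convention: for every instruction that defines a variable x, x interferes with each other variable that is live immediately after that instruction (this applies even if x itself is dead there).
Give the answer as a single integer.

Answer: 3

Analysis:
def/use:
  b0 def {i,r} use ∅
  b1 def {g,r} use ∅
  b2 def {n} use ∅
  b3 def {g} use {r}
  b4 def {n} use ∅
  b5 def {q} use ∅
  b6 def {g,n,p} use ∅

Live sets:
  live b0: ∅→{r}
  live b1: ∅→∅
  live b2: ∅→∅
  live b3: {r}→∅
  live b4: ∅→∅
  live b5: ∅→∅
  live b6: ∅→∅

Interfere edges:
  g: {n,p,r}
  i: ∅
  n: {g,p}
  p: {g,n}
  q: ∅
  r: {g}

Chromatic number:
  lower bound: {g,n,p} mutually conflict ⇒ χ ≥ 3
  assign g→R0 i→R0 n→R1 p→R2 q→R0 r→R1 — no edge inside a register ⇒ χ ≤ 3
  χ = 3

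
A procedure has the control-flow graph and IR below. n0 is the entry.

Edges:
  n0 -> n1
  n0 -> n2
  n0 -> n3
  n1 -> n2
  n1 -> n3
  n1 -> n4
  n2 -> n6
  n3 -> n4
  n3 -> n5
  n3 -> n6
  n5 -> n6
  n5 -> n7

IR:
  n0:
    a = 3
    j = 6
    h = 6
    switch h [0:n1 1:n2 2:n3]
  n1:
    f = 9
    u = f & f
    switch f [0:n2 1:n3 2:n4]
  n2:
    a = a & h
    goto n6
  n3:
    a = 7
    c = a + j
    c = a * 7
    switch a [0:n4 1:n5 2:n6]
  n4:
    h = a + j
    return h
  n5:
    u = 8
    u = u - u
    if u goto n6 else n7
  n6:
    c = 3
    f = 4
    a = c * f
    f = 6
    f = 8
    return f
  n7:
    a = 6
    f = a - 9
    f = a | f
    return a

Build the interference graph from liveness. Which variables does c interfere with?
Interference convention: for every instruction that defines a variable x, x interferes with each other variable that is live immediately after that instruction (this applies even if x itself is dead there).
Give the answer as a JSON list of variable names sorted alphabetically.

Answer: ["a", "f", "j"]

Analysis:
def/use:
  n0: def={a,h,j} ue=∅
  n1: def={f,u} ue=∅
  n2: def={a} ue={a,h}
  n3: def={a,c} ue={j}
  n4: def={h} ue={a,j}
  n5: def={u} ue=∅
  n6: def={a,c,f} ue=∅
  n7: def={a,f} ue=∅

Liveness:
  live n0: ∅→{a,h,j}
  live n1: {a,h,j}→{a,h,j}
  live n2: {a,h}→∅
  live n3: {j}→{a,j}
  live n4: {a,j}→∅
  live n5: ∅→∅
  live n6: ∅→∅
  live n7: ∅→∅

Interfere edges:
  a — {c,f,h,j,u}
  c — {a,f,j}
  f — {a,c,h,j,u}
  h — {a,f,j,u}
  j — {a,c,f,h,u}
  u — {a,f,h,j}

N(c) = ["a", "f", "j"]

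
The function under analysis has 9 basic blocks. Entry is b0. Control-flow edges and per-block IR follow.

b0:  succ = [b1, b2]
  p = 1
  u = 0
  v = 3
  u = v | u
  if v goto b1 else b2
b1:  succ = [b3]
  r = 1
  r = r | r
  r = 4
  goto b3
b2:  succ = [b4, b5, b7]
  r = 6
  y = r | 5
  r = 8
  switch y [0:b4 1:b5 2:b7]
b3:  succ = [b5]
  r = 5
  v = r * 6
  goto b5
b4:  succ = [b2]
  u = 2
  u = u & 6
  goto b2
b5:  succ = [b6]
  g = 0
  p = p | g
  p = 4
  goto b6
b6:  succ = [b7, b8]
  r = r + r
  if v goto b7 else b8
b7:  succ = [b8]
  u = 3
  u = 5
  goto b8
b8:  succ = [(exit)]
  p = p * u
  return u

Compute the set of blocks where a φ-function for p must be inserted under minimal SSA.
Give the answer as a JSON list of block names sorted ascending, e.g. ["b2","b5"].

idom tree: b1←b0 b2←b0 b3←b1 b4←b2 b5←b0 b6←b5 b7←b0 b8←b0
Dom∩ at merges:
  b2: preds {b0,b4}: {b0} ∩ {b0,b2,b4} = {b0}; idom=b0
  b5: preds {b2,b3}: {b0,b2} ∩ {b0,b1,b3} = {b0}; idom=b0
  b7: preds {b2,b6}: {b0,b2} ∩ {b0,b5,b6} = {b0}; idom=b0
  b8: preds {b6,b7}: {b0,b5,b6} ∩ {b0,b7} = {b0}; idom=b0

DF derivation:
  join b2 pred b0: · stop@b0
  join b2 pred b4: b4→b2 stop@b0
  join b5 pred b2: b2 stop@b0
  join b5 pred b3: b3→b1 stop@b0
  join b7 pred b2: b2 stop@b0
  join b7 pred b6: b6→b5 stop@b0
  join b8 pred b6: b6→b5 stop@b0
  join b8 pred b7: b7 stop@b0
  b0: DF=∅
  b1: DF={b5}
  b2: DF={b2,b5,b7}
  b3: DF={b5}
  b4: DF={b2}
  b5: DF={b7,b8}
  b6: DF={b7,b8}
  b7: DF={b8}
  b8: DF=∅

φ for p: defs {b0,b5,b8}
  DF⁺ = {b7,b8}

Answer: ["b7", "b8"]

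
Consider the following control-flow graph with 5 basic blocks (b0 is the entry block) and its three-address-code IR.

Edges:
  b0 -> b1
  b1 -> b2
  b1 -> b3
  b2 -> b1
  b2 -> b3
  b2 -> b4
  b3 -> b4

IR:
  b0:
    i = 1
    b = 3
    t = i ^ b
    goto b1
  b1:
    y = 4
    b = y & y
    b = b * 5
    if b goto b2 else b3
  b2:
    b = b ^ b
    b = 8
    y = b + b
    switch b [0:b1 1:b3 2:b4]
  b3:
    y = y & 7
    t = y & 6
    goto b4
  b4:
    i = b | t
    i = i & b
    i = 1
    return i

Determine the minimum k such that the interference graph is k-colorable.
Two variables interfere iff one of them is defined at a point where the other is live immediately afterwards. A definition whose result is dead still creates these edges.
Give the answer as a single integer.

Block summaries:
  b0 def {b,i,t} use ∅
  b1 def {b,y} use ∅
  b2 def {b,y} use {b}
  b3 def {t,y} use {y}
  b4 def {i} use {b,t}

Backward fixpoint:
  b0 li=∅ lo={t}
  b1 li={t} lo={b,t,y}
  b2 li={b,t} lo={b,t,y}
  b3 li={b,y} lo={b,t}
  b4 li={b,t} lo=∅

Interfere edges:
  b↔{i,t,y}
  i↔{b}
  t↔{b,y}
  y↔{b,t}

Colouring:
  lower bound: {b,t,y} mutually conflict ⇒ χ ≥ 3
  assign b→c0 i→c1 t→c1 y→c2 — no edge inside a register ⇒ χ ≤ 3
  χ = 3

Answer: 3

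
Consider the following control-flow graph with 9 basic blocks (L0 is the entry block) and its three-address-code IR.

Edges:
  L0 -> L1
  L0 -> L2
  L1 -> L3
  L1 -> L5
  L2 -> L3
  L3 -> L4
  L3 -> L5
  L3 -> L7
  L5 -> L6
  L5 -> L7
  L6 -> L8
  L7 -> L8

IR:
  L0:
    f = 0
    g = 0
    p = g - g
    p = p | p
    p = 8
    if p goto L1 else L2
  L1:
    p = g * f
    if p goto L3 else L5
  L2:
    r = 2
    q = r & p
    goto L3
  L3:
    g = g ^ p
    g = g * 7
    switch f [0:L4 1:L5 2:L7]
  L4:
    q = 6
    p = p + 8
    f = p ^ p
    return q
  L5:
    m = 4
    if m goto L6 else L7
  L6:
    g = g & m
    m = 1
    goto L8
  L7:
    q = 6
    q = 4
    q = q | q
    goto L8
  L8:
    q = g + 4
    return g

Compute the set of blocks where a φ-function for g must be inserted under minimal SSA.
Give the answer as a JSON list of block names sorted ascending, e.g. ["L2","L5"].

Answer: ["L5", "L7", "L8"]

Analysis:
idom tree: L1←L0 L2←L0 L3←L0 L4←L3 L5←L0 L6←L5 L7←L0 L8←L0
Join-block Dom:
  L3: preds {L1,L2}: {L0,L1} ∩ {L0,L2} = {L0}; idom=L0
  L5: preds {L1,L3}: {L0,L1} ∩ {L0,L3} = {L0}; idom=L0
  L7: preds {L3,L5}: {L0,L3} ∩ {L0,L5} = {L0}; idom=L0
  L8: preds {L6,L7}: {L0,L5,L6} ∩ {L0,L7} = {L0}; idom=L0

DF derivation:
  L3←L1: walk L1 to L0
  L3←L2: walk L2 to L0
  L5←L1: walk L1 to L0
  L5←L3: walk L3 to L0
  L7←L3: walk L3 to L0
  L7←L5: walk L5 to L0
  L8←L6: walk L6→L5 to L0
  L8←L7: walk L7 to L0
  DF(L0)=∅
  DF(L1)={L3,L5}
  DF(L2)={L3}
  DF(L3)={L5,L7}
  DF(L4)=∅
  DF(L5)={L7,L8}
  DF(L6)={L8}
  DF(L7)={L8}
  DF(L8)=∅

φ for g: defs {L0,L3,L6}
  DF⁺ = {L5,L7,L8}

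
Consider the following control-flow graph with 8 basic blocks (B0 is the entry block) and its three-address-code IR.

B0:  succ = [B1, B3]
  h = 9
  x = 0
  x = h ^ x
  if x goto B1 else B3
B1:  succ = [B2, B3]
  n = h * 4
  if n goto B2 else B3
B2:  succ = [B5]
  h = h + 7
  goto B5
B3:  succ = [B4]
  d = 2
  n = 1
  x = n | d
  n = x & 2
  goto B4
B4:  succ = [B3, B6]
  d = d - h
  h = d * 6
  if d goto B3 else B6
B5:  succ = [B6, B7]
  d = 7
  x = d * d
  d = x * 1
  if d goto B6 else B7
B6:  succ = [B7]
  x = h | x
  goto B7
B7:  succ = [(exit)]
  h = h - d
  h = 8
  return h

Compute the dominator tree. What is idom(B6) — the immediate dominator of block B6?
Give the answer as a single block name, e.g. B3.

Answer: B0

Derivation:
idom tree: B1←B0 B2←B1 B3←B0 B4←B3 B5←B2 B6←B0 B7←B0
Dom∩ at merges:
  B3: preds {B0,B1,B4}: {B0} ∩ {B0,B1} ∩ {B0,B3,B4} = {B0}; idom=B0
  B6: preds {B4,B5}: {B0,B3,B4} ∩ {B0,B1,B2,B5} = {B0}; idom=B0
  B7: preds {B5,B6}: {B0,B1,B2,B5} ∩ {B0,B6} = {B0}; idom=B0

idom(B6) = B0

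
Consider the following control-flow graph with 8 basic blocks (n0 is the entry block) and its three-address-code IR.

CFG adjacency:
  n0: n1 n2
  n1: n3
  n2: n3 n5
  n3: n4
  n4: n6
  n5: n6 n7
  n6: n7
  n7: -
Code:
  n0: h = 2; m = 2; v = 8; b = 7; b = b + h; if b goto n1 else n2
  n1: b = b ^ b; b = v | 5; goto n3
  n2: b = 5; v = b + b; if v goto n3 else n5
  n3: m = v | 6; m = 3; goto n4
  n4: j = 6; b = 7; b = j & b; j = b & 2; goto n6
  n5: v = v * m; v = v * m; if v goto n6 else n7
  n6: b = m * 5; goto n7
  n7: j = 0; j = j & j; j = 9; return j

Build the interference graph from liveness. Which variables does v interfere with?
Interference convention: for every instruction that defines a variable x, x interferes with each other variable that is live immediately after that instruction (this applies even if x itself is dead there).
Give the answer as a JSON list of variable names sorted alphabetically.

Per-block:
  n0: {b,h,m,v} / ∅
  n1: {b} / {b,v}
  n2: {b,v} / ∅
  n3: {m} / {v}
  n4: {b,j} / ∅
  n5: {v} / {m,v}
  n6: {b} / {m}
  n7: {j} / ∅

Live sets:
  n0 li=∅ lo={b,m,v}
  n1 li={b,v} lo={v}
  n2 li={m} lo={m,v}
  n3 li={v} lo={m}
  n4 li={m} lo={m}
  n5 li={m,v} lo={m}
  n6 li={m} lo=∅
  n7 li=∅ lo=∅

Interference:
  b — {h,j,m,v}
  h — {b,m,v}
  j — {b,m}
  m — {b,h,j,v}
  v — {b,h,m}

N(v) = ["b", "h", "m"]

Answer: ["b", "h", "m"]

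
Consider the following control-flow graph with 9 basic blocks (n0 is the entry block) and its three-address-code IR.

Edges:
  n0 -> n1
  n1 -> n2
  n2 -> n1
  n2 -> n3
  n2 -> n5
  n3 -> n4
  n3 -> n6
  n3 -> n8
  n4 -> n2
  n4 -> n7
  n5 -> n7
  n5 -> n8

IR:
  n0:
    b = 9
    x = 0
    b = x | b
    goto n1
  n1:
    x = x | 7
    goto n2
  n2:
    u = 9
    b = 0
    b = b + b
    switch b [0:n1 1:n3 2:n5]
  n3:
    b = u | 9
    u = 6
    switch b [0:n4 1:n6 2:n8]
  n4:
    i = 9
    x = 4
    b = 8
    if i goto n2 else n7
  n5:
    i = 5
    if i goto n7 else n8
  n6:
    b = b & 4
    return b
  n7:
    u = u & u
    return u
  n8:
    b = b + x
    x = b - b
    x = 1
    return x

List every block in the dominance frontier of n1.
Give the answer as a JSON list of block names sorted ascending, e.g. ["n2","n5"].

idom tree: n1←n0 n2←n1 n3←n2 n4←n3 n5←n2 n6←n3 n7←n2 n8←n2
Dom at joins:
  n1: preds {n0,n2}: {n0} ∩ {n0,n1,n2} = {n0}; idom=n0
  n2: preds {n1,n4}: {n0,n1} ∩ {n0,n1,n2,n3,n4} = {n0,n1}; idom=n1
  n7: preds {n4,n5}: {n0,n1,n2,n3,n4} ∩ {n0,n1,n2,n5} = {n0,n1,n2}; idom=n2
  n8: preds {n3,n5}: {n0,n1,n2,n3} ∩ {n0,n1,n2,n5} = {n0,n1,n2}; idom=n2

DF walk-up:
  n1←n0: walk · to n0
  n1←n2: walk n2→n1 to n0
  n2←n1: walk · to n1
  n2←n4: walk n4→n3→n2 to n1
  n7←n4: walk n4→n3 to n2
  n7←n5: walk n5 to n2
  n8←n3: walk n3 to n2
  n8←n5: walk n5 to n2
  n0 → ∅
  n1 → {n1}
  n2 → {n1,n2}
  n3 → {n2,n7,n8}
  n4 → {n2,n7}
  n5 → {n7,n8}
  n6 → ∅
  n7 → ∅
  n8 → ∅

DF(n1) = ["n1"]

Answer: ["n1"]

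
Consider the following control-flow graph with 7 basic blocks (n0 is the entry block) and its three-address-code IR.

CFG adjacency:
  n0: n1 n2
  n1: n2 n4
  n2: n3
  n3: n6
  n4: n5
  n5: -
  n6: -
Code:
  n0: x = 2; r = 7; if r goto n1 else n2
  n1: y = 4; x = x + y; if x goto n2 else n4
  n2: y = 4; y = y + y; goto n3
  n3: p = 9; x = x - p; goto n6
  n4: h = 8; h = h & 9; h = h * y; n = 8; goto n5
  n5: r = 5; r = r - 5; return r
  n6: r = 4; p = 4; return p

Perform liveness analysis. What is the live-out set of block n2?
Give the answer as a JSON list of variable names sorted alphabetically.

Per-block:
  n0: def={r,x} ue=∅
  n1: def={x,y} ue={x}
  n2: def={y} ue=∅
  n3: def={p,x} ue={x}
  n4: def={h,n} ue={y}
  n5: def={r} ue=∅
  n6: def={p,r} ue=∅

Liveness:
  n0 li=∅ lo={x}
  n1 li={x} lo={x,y}
  n2 li={x} lo={x}
  n3 li={x} lo=∅
  n4 li={y} lo=∅
  n5 li=∅ lo=∅
  n6 li=∅ lo=∅

live-out(n2) = ["x"]

Answer: ["x"]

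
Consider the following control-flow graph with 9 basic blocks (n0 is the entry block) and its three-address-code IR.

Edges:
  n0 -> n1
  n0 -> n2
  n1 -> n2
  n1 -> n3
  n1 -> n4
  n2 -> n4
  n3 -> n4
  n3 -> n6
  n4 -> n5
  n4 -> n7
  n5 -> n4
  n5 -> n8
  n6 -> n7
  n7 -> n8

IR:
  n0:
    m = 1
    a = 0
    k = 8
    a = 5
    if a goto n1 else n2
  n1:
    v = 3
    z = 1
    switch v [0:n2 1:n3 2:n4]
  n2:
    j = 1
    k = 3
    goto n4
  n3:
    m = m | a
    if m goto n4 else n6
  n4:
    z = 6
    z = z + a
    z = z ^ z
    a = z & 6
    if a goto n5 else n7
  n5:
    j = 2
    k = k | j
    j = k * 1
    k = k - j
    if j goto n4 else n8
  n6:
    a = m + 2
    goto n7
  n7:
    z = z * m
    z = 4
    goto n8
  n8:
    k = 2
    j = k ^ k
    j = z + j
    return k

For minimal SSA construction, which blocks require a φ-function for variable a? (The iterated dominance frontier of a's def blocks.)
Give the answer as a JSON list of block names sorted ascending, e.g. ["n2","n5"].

idom tree: n1←n0 n2←n0 n3←n1 n4←n0 n5←n4 n6←n3 n7←n0 n8←n0
Join-block Dom:
  n2: preds {n0,n1}: {n0} ∩ {n0,n1} = {n0}; idom=n0
  n4: preds {n1,n2,n3,n5}: {n0,n1} ∩ {n0,n2} ∩ {n0,n1,n3} ∩ {n0,n4,n5} = {n0}; idom=n0
  n7: preds {n4,n6}: {n0,n4} ∩ {n0,n1,n3,n6} = {n0}; idom=n0
  n8: preds {n5,n7}: {n0,n4,n5} ∩ {n0,n7} = {n0}; idom=n0

DF derivation:
  join n2 pred n0: · stop@n0
  join n2 pred n1: n1 stop@n0
  join n4 pred n1: n1 stop@n0
  join n4 pred n2: n2 stop@n0
  join n4 pred n3: n3→n1 stop@n0
  join n4 pred n5: n5→n4 stop@n0
  join n7 pred n4: n4 stop@n0
  join n7 pred n6: n6→n3→n1 stop@n0
  join n8 pred n5: n5→n4 stop@n0
  join n8 pred n7: n7 stop@n0
  DF(n0)=∅
  DF(n1)={n2,n4,n7}
  DF(n2)={n4}
  DF(n3)={n4,n7}
  DF(n4)={n4,n7,n8}
  DF(n5)={n4,n8}
  DF(n6)={n7}
  DF(n7)={n8}
  DF(n8)=∅

φ for a: defs {n0,n4,n6}
  DF⁺ = {n4,n7,n8}

Answer: ["n4", "n7", "n8"]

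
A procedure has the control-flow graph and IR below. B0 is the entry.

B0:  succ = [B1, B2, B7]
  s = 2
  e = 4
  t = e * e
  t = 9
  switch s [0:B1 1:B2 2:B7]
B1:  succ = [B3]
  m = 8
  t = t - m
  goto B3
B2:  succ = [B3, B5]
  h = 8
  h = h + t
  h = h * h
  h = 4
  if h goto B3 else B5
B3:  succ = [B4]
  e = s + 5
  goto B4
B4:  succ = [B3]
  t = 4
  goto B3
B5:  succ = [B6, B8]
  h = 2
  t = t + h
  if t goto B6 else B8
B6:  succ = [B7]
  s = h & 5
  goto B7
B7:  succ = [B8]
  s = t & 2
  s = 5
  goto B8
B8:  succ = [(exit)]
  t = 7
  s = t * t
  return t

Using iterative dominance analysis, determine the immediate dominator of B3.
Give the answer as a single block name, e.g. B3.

idom tree: B1←B0 B2←B0 B3←B0 B4←B3 B5←B2 B6←B5 B7←B0 B8←B0
Dom∩ at merges:
  B3: preds {B1,B2,B4}: {B0,B1} ∩ {B0,B2} ∩ {B0,B3,B4} = {B0}; idom=B0
  B7: preds {B0,B6}: {B0} ∩ {B0,B2,B5,B6} = {B0}; idom=B0
  B8: preds {B5,B7}: {B0,B2,B5} ∩ {B0,B7} = {B0}; idom=B0

idom(B3) = B0

Answer: B0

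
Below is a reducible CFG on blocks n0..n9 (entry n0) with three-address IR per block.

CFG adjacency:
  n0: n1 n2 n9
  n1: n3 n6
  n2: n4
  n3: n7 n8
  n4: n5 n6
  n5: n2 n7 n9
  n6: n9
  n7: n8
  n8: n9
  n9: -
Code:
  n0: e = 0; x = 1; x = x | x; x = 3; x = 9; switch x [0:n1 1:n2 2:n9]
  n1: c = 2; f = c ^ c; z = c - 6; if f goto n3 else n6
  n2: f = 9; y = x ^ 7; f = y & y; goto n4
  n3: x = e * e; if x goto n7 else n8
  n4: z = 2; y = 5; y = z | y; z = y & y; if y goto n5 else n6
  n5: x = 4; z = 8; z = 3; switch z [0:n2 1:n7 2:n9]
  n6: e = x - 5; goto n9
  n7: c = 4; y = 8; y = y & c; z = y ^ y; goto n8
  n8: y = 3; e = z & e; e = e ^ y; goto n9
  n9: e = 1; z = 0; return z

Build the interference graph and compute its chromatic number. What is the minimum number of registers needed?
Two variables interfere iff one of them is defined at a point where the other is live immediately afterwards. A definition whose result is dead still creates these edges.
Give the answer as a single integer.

Answer: 4

Derivation:
Block summaries:
  n0: {e,x} / ∅
  n1: {c,f,z} / ∅
  n2: {f,y} / {x}
  n3: {x} / {e}
  n4: {y,z} / ∅
  n5: {x,z} / ∅
  n6: {e} / {x}
  n7: {c,y,z} / ∅
  n8: {e,y} / {e,z}
  n9: {e,z} / ∅

Backward fixpoint:
  n0: in=∅ out={e,x}
  n1: in={e,x} out={e,x,z}
  n2: in={e,x} out={e,x}
  n3: in={e,z} out={e,z}
  n4: in={e,x} out={e,x}
  n5: in={e} out={e,x}
  n6: in={x} out=∅
  n7: in={e} out={e,z}
  n8: in={e,z} out=∅
  n9: in=∅ out=∅

Interference:
  c: {e,f,x,y}
  e: {c,f,x,y,z}
  f: {c,e,x,z}
  x: {c,e,f,y,z}
  y: {c,e,x,z}
  z: {e,f,x,y}

Chromatic number:
  {c,e,f,x} pairwise interfere (4-clique) ⇒ χ ≥ 4
  assign c→r2 e→r0 f→r3 x→r1 y→r3 z→r2 — no edge inside a register ⇒ χ ≤ 4
  χ = 4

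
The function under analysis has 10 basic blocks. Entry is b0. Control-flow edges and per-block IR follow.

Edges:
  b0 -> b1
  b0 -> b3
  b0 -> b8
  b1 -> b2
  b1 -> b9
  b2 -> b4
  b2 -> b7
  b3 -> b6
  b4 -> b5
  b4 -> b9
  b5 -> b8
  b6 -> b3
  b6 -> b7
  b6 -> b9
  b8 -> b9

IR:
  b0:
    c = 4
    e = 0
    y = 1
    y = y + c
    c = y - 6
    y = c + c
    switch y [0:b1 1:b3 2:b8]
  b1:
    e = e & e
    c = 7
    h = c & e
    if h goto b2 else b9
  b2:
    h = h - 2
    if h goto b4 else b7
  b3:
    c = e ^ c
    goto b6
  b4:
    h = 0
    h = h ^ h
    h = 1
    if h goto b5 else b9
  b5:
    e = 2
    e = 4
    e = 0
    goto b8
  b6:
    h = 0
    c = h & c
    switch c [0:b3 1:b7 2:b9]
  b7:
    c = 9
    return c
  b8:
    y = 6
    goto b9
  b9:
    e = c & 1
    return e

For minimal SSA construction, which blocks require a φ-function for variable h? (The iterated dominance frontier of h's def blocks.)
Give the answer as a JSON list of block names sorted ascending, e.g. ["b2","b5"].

idom tree: b1←b0 b2←b1 b3←b0 b4←b2 b5←b4 b6←b3 b7←b0 b8←b0 b9←b0
Dom at joins:
  b3: preds {b0,b6}: {b0} ∩ {b0,b3,b6} = {b0}; idom=b0
  b7: preds {b2,b6}: {b0,b1,b2} ∩ {b0,b3,b6} = {b0}; idom=b0
  b8: preds {b0,b5}: {b0} ∩ {b0,b1,b2,b4,b5} = {b0}; idom=b0
  b9: preds {b1,b4,b6,b8}: {b0,b1} ∩ {b0,b1,b2,b4} ∩ {b0,b3,b6} ∩ {b0,b8} = {b0}; idom=b0

DF walk-up:
  join b3 pred b0: · stop@b0
  join b3 pred b6: b6→b3 stop@b0
  join b7 pred b2: b2→b1 stop@b0
  join b7 pred b6: b6→b3 stop@b0
  join b8 pred b0: · stop@b0
  join b8 pred b5: b5→b4→b2→b1 stop@b0
  join b9 pred b1: b1 stop@b0
  join b9 pred b4: b4→b2→b1 stop@b0
  join b9 pred b6: b6→b3 stop@b0
  join b9 pred b8: b8 stop@b0
  b0 → ∅
  b1 → {b7,b8,b9}
  b2 → {b7,b8,b9}
  b3 → {b3,b7,b9}
  b4 → {b8,b9}
  b5 → {b8}
  b6 → {b3,b7,b9}
  b7 → ∅
  b8 → {b9}
  b9 → ∅

φ for h: defs {b1,b2,b4,b6}
  DF⁺ = {b3,b7,b8,b9}

Answer: ["b3", "b7", "b8", "b9"]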